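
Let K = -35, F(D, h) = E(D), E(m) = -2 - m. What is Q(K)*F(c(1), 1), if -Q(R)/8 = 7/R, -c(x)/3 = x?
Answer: 8/5 ≈ 1.6000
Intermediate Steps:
c(x) = -3*x
F(D, h) = -2 - D
Q(R) = -56/R
Q(K)*F(c(1), 1) = (-56/(-35))*(-2 - (-3)) = (-56*(-1/35))*(-2 - 1*(-3)) = 8*(-2 + 3)/5 = (8/5)*1 = 8/5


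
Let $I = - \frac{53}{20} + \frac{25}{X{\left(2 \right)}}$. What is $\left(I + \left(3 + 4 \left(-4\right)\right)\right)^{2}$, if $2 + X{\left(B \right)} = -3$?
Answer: $\frac{170569}{400} \approx 426.42$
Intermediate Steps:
$X{\left(B \right)} = -5$ ($X{\left(B \right)} = -2 - 3 = -5$)
$I = - \frac{153}{20}$ ($I = - \frac{53}{20} + \frac{25}{-5} = \left(-53\right) \frac{1}{20} + 25 \left(- \frac{1}{5}\right) = - \frac{53}{20} - 5 = - \frac{153}{20} \approx -7.65$)
$\left(I + \left(3 + 4 \left(-4\right)\right)\right)^{2} = \left(- \frac{153}{20} + \left(3 + 4 \left(-4\right)\right)\right)^{2} = \left(- \frac{153}{20} + \left(3 - 16\right)\right)^{2} = \left(- \frac{153}{20} - 13\right)^{2} = \left(- \frac{413}{20}\right)^{2} = \frac{170569}{400}$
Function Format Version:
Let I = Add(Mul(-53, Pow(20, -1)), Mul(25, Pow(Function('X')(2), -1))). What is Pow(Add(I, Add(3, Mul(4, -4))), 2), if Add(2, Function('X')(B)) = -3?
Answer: Rational(170569, 400) ≈ 426.42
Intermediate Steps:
Function('X')(B) = -5 (Function('X')(B) = Add(-2, -3) = -5)
I = Rational(-153, 20) (I = Add(Mul(-53, Pow(20, -1)), Mul(25, Pow(-5, -1))) = Add(Mul(-53, Rational(1, 20)), Mul(25, Rational(-1, 5))) = Add(Rational(-53, 20), -5) = Rational(-153, 20) ≈ -7.6500)
Pow(Add(I, Add(3, Mul(4, -4))), 2) = Pow(Add(Rational(-153, 20), Add(3, Mul(4, -4))), 2) = Pow(Add(Rational(-153, 20), Add(3, -16)), 2) = Pow(Add(Rational(-153, 20), -13), 2) = Pow(Rational(-413, 20), 2) = Rational(170569, 400)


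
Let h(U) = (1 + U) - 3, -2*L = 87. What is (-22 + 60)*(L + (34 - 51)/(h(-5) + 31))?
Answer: -20159/12 ≈ -1679.9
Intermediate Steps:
L = -87/2 (L = -½*87 = -87/2 ≈ -43.500)
h(U) = -2 + U
(-22 + 60)*(L + (34 - 51)/(h(-5) + 31)) = (-22 + 60)*(-87/2 + (34 - 51)/((-2 - 5) + 31)) = 38*(-87/2 - 17/(-7 + 31)) = 38*(-87/2 - 17/24) = 38*(-1061/24) = -20159/12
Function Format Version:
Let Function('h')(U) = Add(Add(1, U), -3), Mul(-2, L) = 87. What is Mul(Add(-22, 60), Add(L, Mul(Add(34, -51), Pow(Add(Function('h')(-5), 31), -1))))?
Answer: Rational(-20159, 12) ≈ -1679.9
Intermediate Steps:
L = Rational(-87, 2) (L = Mul(Rational(-1, 2), 87) = Rational(-87, 2) ≈ -43.500)
Function('h')(U) = Add(-2, U)
Mul(Add(-22, 60), Add(L, Mul(Add(34, -51), Pow(Add(Function('h')(-5), 31), -1)))) = Mul(Add(-22, 60), Add(Rational(-87, 2), Mul(Add(34, -51), Pow(Add(Add(-2, -5), 31), -1)))) = Mul(38, Add(Rational(-87, 2), Mul(-17, Pow(Add(-7, 31), -1)))) = Mul(38, Add(Rational(-87, 2), Mul(-17, Pow(24, -1)))) = Mul(38, Add(Rational(-87, 2), Mul(-17, Rational(1, 24)))) = Mul(38, Add(Rational(-87, 2), Rational(-17, 24))) = Mul(38, Rational(-1061, 24)) = Rational(-20159, 12)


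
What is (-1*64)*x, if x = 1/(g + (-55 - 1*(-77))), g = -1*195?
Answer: 64/173 ≈ 0.36994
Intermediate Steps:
g = -195
x = -1/173 (x = 1/(-195 + (-55 - 1*(-77))) = 1/(-195 + (-55 + 77)) = 1/(-195 + 22) = 1/(-173) = -1/173 ≈ -0.0057803)
(-1*64)*x = -1*64*(-1/173) = -64*(-1/173) = 64/173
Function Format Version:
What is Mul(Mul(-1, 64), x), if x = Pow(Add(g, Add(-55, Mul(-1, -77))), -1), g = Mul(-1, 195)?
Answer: Rational(64, 173) ≈ 0.36994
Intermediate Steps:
g = -195
x = Rational(-1, 173) (x = Pow(Add(-195, Add(-55, Mul(-1, -77))), -1) = Pow(Add(-195, Add(-55, 77)), -1) = Pow(Add(-195, 22), -1) = Pow(-173, -1) = Rational(-1, 173) ≈ -0.0057803)
Mul(Mul(-1, 64), x) = Mul(Mul(-1, 64), Rational(-1, 173)) = Mul(-64, Rational(-1, 173)) = Rational(64, 173)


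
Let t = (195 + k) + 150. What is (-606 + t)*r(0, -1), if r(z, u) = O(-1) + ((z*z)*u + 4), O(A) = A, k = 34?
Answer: -681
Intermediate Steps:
t = 379 (t = (195 + 34) + 150 = 229 + 150 = 379)
r(z, u) = 3 + u*z² (r(z, u) = -1 + ((z*z)*u + 4) = -1 + (z²*u + 4) = -1 + (u*z² + 4) = -1 + (4 + u*z²) = 3 + u*z²)
(-606 + t)*r(0, -1) = (-606 + 379)*(3 - 1*0²) = -227*(3 - 1*0) = -227*(3 + 0) = -227*3 = -681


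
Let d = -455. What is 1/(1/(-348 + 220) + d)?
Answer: -128/58241 ≈ -0.0021978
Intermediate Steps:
1/(1/(-348 + 220) + d) = 1/(1/(-348 + 220) - 455) = 1/(1/(-128) - 455) = 1/(-1/128 - 455) = 1/(-58241/128) = -128/58241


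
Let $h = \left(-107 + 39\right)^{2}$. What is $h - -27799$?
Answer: $32423$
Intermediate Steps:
$h = 4624$ ($h = \left(-68\right)^{2} = 4624$)
$h - -27799 = 4624 - -27799 = 4624 + 27799 = 32423$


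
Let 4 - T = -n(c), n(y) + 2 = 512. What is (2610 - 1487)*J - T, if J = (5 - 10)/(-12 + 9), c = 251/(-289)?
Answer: 4073/3 ≈ 1357.7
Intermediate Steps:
c = -251/289 (c = 251*(-1/289) = -251/289 ≈ -0.86851)
n(y) = 510 (n(y) = -2 + 512 = 510)
T = 514 (T = 4 - (-1)*510 = 4 - 1*(-510) = 4 + 510 = 514)
J = 5/3 (J = -5/(-3) = -5*(-⅓) = 5/3 ≈ 1.6667)
(2610 - 1487)*J - T = (2610 - 1487)*(5/3) - 1*514 = 1123*(5/3) - 514 = 5615/3 - 514 = 4073/3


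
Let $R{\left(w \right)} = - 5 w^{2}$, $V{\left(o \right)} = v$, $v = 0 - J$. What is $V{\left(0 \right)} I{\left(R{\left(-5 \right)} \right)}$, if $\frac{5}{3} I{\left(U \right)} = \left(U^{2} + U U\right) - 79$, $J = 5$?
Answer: $-93513$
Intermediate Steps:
$v = -5$ ($v = 0 - 5 = -5$)
$V{\left(o \right)} = -5$
$I{\left(U \right)} = - \frac{237}{5} + \frac{6 U^{2}}{5}$ ($I{\left(U \right)} = \frac{3 \left(\left(U^{2} + U U\right) - 79\right)}{5} = \frac{3 \left(\left(U^{2} + U^{2}\right) - 79\right)}{5} = \frac{3 \left(2 U^{2} - 79\right)}{5} = \frac{3 \left(-79 + 2 U^{2}\right)}{5} = - \frac{237}{5} + \frac{6 U^{2}}{5}$)
$V{\left(0 \right)} I{\left(R{\left(-5 \right)} \right)} = - 5 \left(- \frac{237}{5} + \frac{6 \left(- 5 \left(-5\right)^{2}\right)^{2}}{5}\right) = - 5 \left(- \frac{237}{5} + \frac{6 \left(\left(-5\right) 25\right)^{2}}{5}\right) = - 5 \left(- \frac{237}{5} + \frac{6 \left(-125\right)^{2}}{5}\right) = - 5 \left(- \frac{237}{5} + \frac{6}{5} \cdot 15625\right) = - 5 \left(- \frac{237}{5} + 18750\right) = \left(-5\right) \frac{93513}{5} = -93513$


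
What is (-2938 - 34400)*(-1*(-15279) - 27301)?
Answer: 448877436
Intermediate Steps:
(-2938 - 34400)*(-1*(-15279) - 27301) = -37338*(15279 - 27301) = -37338*(-12022) = 448877436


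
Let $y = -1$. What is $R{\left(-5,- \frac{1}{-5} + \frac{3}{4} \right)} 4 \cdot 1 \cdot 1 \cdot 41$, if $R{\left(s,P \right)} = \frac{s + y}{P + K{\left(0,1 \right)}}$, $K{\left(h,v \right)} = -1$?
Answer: $19680$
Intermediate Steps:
$R{\left(s,P \right)} = \frac{-1 + s}{-1 + P}$ ($R{\left(s,P \right)} = \frac{s - 1}{P - 1} = \frac{-1 + s}{-1 + P}$)
$R{\left(-5,- \frac{1}{-5} + \frac{3}{4} \right)} 4 \cdot 1 \cdot 1 \cdot 41 = \frac{-1 - 5}{-1 + \left(- \frac{1}{-5} + \frac{3}{4}\right)} 4 \cdot 1 \cdot 1 \cdot 41 = \frac{1}{-1 + \left(\left(-1\right) \left(- \frac{1}{5}\right) + 3 \cdot \frac{1}{4}\right)} \left(-6\right) 4 \cdot 1 \cdot 41 = \frac{1}{-1 + \left(\frac{1}{5} + \frac{3}{4}\right)} \left(-6\right) 4 \cdot 41 = \frac{1}{-1 + \frac{19}{20}} \left(-6\right) 4 \cdot 41 = \frac{1}{- \frac{1}{20}} \left(-6\right) 4 \cdot 41 = \left(-20\right) \left(-6\right) 4 \cdot 41 = 120 \cdot 4 \cdot 41 = 480 \cdot 41 = 19680$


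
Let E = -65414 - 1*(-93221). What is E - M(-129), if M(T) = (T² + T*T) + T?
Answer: -5346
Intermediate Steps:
M(T) = T + 2*T² (M(T) = (T² + T²) + T = 2*T² + T = T + 2*T²)
E = 27807 (E = -65414 + 93221 = 27807)
E - M(-129) = 27807 - (-129)*(1 + 2*(-129)) = 27807 - (-129)*(1 - 258) = 27807 - (-129)*(-257) = 27807 - 1*33153 = 27807 - 33153 = -5346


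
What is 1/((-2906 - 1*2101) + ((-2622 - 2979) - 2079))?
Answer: -1/12687 ≈ -7.8821e-5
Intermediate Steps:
1/((-2906 - 1*2101) + ((-2622 - 2979) - 2079)) = 1/((-2906 - 2101) + (-5601 - 2079)) = 1/(-5007 - 7680) = 1/(-12687) = -1/12687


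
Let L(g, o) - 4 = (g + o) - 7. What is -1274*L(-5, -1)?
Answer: 11466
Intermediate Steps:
L(g, o) = -3 + g + o (L(g, o) = 4 + ((g + o) - 7) = 4 + (-7 + g + o) = -3 + g + o)
-1274*L(-5, -1) = -1274*(-3 - 5 - 1) = -1274*(-9) = 11466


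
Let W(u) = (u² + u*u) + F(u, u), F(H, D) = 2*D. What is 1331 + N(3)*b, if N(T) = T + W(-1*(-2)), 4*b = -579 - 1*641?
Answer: -3244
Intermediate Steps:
b = -305 (b = (-579 - 1*641)/4 = (-579 - 641)/4 = (¼)*(-1220) = -305)
W(u) = 2*u + 2*u² (W(u) = (u² + u*u) + 2*u = (u² + u²) + 2*u = 2*u² + 2*u = 2*u + 2*u²)
N(T) = 12 + T (N(T) = T + 2*(-1*(-2))*(1 - 1*(-2)) = T + 2*2*(1 + 2) = T + 2*2*3 = T + 12 = 12 + T)
1331 + N(3)*b = 1331 + (12 + 3)*(-305) = 1331 + 15*(-305) = 1331 - 4575 = -3244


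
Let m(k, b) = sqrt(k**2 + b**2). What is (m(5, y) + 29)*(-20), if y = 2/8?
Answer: -580 - 5*sqrt(401) ≈ -680.13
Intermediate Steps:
y = 1/4 (y = 2*(1/8) = 1/4 ≈ 0.25000)
m(k, b) = sqrt(b**2 + k**2)
(m(5, y) + 29)*(-20) = (sqrt((1/4)**2 + 5**2) + 29)*(-20) = (sqrt(1/16 + 25) + 29)*(-20) = (sqrt(401/16) + 29)*(-20) = (sqrt(401)/4 + 29)*(-20) = (29 + sqrt(401)/4)*(-20) = -580 - 5*sqrt(401)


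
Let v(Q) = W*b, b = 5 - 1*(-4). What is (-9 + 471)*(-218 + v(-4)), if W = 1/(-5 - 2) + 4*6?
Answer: -1518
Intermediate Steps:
b = 9 (b = 5 + 4 = 9)
W = 167/7 (W = 1/(-7) + 24 = -1/7 + 24 = 167/7 ≈ 23.857)
v(Q) = 1503/7 (v(Q) = (167/7)*9 = 1503/7)
(-9 + 471)*(-218 + v(-4)) = (-9 + 471)*(-218 + 1503/7) = 462*(-23/7) = -1518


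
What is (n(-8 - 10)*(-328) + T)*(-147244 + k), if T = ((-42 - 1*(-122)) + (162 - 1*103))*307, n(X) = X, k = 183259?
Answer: 1749500655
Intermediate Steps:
T = 42673 (T = ((-42 + 122) + (162 - 103))*307 = (80 + 59)*307 = 139*307 = 42673)
(n(-8 - 10)*(-328) + T)*(-147244 + k) = ((-8 - 10)*(-328) + 42673)*(-147244 + 183259) = (-18*(-328) + 42673)*36015 = (5904 + 42673)*36015 = 48577*36015 = 1749500655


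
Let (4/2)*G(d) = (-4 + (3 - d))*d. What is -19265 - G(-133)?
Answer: -10487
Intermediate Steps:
G(d) = d*(-1 - d)/2 (G(d) = ((-4 + (3 - d))*d)/2 = ((-1 - d)*d)/2 = (d*(-1 - d))/2 = d*(-1 - d)/2)
-19265 - G(-133) = -19265 - (-1)*(-133)*(1 - 133)/2 = -19265 - (-1)*(-133)*(-132)/2 = -19265 - 1*(-8778) = -19265 + 8778 = -10487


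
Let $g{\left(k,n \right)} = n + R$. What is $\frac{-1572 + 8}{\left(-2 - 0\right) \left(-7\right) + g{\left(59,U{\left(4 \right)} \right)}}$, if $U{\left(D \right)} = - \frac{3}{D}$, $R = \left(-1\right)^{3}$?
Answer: $- \frac{6256}{49} \approx -127.67$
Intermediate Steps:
$R = -1$
$g{\left(k,n \right)} = -1 + n$ ($g{\left(k,n \right)} = n - 1 = -1 + n$)
$\frac{-1572 + 8}{\left(-2 - 0\right) \left(-7\right) + g{\left(59,U{\left(4 \right)} \right)}} = \frac{-1572 + 8}{\left(-2 - 0\right) \left(-7\right) - \left(1 + \frac{3}{4}\right)} = - \frac{1564}{\left(-2 + 0\right) \left(-7\right) - \frac{7}{4}} = - \frac{1564}{\left(-2\right) \left(-7\right) - \frac{7}{4}} = - \frac{1564}{14 - \frac{7}{4}} = - \frac{1564}{\frac{49}{4}} = \left(-1564\right) \frac{4}{49} = - \frac{6256}{49}$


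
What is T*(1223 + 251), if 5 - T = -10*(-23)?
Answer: -331650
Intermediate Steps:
T = -225 (T = 5 - (-10)*(-23) = 5 - 1*230 = 5 - 230 = -225)
T*(1223 + 251) = -225*(1223 + 251) = -225*1474 = -331650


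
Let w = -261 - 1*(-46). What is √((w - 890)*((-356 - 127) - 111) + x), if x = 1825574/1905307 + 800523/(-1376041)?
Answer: √4511714880661280858507007974681/2621780549587 ≈ 810.17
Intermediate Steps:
w = -215 (w = -261 + 46 = -215)
x = 986822596973/2621780549587 (x = 1825574*(1/1905307) + 800523*(-1/1376041) = 1825574/1905307 - 800523/1376041 = 986822596973/2621780549587 ≈ 0.37639)
√((w - 890)*((-356 - 127) - 111) + x) = √((-215 - 890)*((-356 - 127) - 111) + 986822596973/2621780549587) = √(-1105*(-483 - 111) + 986822596973/2621780549587) = √(-1105*(-594) + 986822596973/2621780549587) = √(656370 + 986822596973/2621780549587) = √(1720859086155016163/2621780549587) = √4511714880661280858507007974681/2621780549587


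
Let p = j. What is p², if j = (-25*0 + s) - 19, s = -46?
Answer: 4225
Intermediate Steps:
j = -65 (j = (-25*0 - 46) - 19 = (0 - 46) - 19 = -46 - 19 = -65)
p = -65
p² = (-65)² = 4225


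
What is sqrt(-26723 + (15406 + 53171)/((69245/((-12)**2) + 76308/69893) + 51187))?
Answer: I*sqrt(7226290674513341147954152019)/520026999841 ≈ 163.47*I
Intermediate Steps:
sqrt(-26723 + (15406 + 53171)/((69245/((-12)**2) + 76308/69893) + 51187)) = sqrt(-26723 + 68577/((69245/144 + 76308*(1/69893)) + 51187)) = sqrt(-26723 + 68577/((69245*(1/144) + 76308/69893) + 51187)) = sqrt(-26723 + 68577/((69245/144 + 76308/69893) + 51187)) = sqrt(-26723 + 68577/(4850729137/10064592 + 51187)) = sqrt(-26723 + 68577/(520026999841/10064592)) = sqrt(-26723 + 68577*(10064592/520026999841)) = sqrt(-26723 + 690199525584/520026999841) = sqrt(-13895991317225459/520026999841) = I*sqrt(7226290674513341147954152019)/520026999841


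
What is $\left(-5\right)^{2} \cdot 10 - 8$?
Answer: $242$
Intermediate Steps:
$\left(-5\right)^{2} \cdot 10 - 8 = 25 \cdot 10 - 8 = 250 - 8 = 242$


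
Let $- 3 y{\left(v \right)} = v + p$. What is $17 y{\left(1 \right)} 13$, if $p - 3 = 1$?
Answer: $- \frac{1105}{3} \approx -368.33$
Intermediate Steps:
$p = 4$ ($p = 3 + 1 = 4$)
$y{\left(v \right)} = - \frac{4}{3} - \frac{v}{3}$ ($y{\left(v \right)} = - \frac{v + 4}{3} = - \frac{4 + v}{3} = - \frac{4}{3} - \frac{v}{3}$)
$17 y{\left(1 \right)} 13 = 17 \left(- \frac{4}{3} - \frac{1}{3}\right) 13 = 17 \left(- \frac{5}{3}\right) 13 = \left(- \frac{85}{3}\right) 13 = - \frac{1105}{3}$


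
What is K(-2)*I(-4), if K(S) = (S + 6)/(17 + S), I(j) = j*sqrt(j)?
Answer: -32*I/15 ≈ -2.1333*I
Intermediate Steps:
I(j) = j**(3/2)
K(S) = (6 + S)/(17 + S)
K(-2)*I(-4) = ((6 - 2)/(17 - 2))*(-4)**(3/2) = (4/15)*(-8*I) = ((1/15)*4)*(-8*I) = 4*(-8*I)/15 = -32*I/15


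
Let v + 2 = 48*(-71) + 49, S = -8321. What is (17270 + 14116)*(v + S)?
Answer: -366651252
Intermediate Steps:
v = -3361 (v = -2 + (48*(-71) + 49) = -2 + (-3408 + 49) = -2 - 3359 = -3361)
(17270 + 14116)*(v + S) = (17270 + 14116)*(-3361 - 8321) = 31386*(-11682) = -366651252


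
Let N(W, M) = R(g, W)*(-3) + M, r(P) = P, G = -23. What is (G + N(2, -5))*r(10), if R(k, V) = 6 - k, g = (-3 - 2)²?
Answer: 290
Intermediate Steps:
g = 25 (g = (-5)² = 25)
N(W, M) = 57 + M (N(W, M) = (6 - 1*25)*(-3) + M = (6 - 25)*(-3) + M = -19*(-3) + M = 57 + M)
(G + N(2, -5))*r(10) = (-23 + (57 - 5))*10 = (-23 + 52)*10 = 29*10 = 290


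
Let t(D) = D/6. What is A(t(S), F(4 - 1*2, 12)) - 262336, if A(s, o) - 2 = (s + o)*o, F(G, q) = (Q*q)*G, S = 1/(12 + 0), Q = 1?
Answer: -785273/3 ≈ -2.6176e+5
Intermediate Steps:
S = 1/12 ≈ 0.083333
F(G, q) = G*q (F(G, q) = (1*q)*G = q*G = G*q)
t(D) = D/6 (t(D) = D*(⅙) = D/6)
A(s, o) = 2 + o*(o + s) (A(s, o) = 2 + (s + o)*o = 2 + (o + s)*o = 2 + o*(o + s))
A(t(S), F(4 - 1*2, 12)) - 262336 = (2 + ((4 - 1*2)*12)² + ((4 - 1*2)*12)*((⅙)*(1/12))) - 262336 = (2 + ((4 - 2)*12)² + ((4 - 2)*12)*(1/72)) - 262336 = (2 + (2*12)² + (2*12)*(1/72)) - 262336 = (2 + 24² + 24*(1/72)) - 262336 = (2 + 576 + ⅓) - 262336 = 1735/3 - 262336 = -785273/3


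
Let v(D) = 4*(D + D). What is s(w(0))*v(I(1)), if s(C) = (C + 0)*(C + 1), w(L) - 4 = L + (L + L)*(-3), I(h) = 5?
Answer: 800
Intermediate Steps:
v(D) = 8*D (v(D) = 4*(2*D) = 8*D)
w(L) = 4 - 5*L (w(L) = 4 + (L + (L + L)*(-3)) = 4 + (L + (2*L)*(-3)) = 4 + (L - 6*L) = 4 - 5*L)
s(C) = C*(1 + C)
s(w(0))*v(I(1)) = ((4 - 5*0)*(1 + (4 - 5*0)))*(8*5) = ((4 + 0)*(1 + (4 + 0)))*40 = (4*(1 + 4))*40 = (4*5)*40 = 20*40 = 800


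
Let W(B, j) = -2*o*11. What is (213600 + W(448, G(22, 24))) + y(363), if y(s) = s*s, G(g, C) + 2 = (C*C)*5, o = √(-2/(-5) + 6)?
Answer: 345369 - 88*√10/5 ≈ 3.4531e+5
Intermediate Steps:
o = 4*√10/5 (o = √(-2*(-⅕) + 6) = √(⅖ + 6) = √(32/5) = 4*√10/5 ≈ 2.5298)
G(g, C) = -2 + 5*C² (G(g, C) = -2 + (C*C)*5 = -2 + C²*5 = -2 + 5*C²)
W(B, j) = -88*√10/5 (W(B, j) = -8*√10/5*11 = -88*√10/5)
y(s) = s²
(213600 + W(448, G(22, 24))) + y(363) = (213600 - 88*√10/5) + 363² = (213600 - 88*√10/5) + 131769 = 345369 - 88*√10/5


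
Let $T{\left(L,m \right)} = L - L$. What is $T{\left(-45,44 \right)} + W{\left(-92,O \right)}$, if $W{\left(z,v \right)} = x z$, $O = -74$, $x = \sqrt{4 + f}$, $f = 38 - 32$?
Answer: $- 92 \sqrt{10} \approx -290.93$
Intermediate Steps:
$f = 6$
$T{\left(L,m \right)} = 0$
$x = \sqrt{10}$ ($x = \sqrt{4 + 6} = \sqrt{10} \approx 3.1623$)
$W{\left(z,v \right)} = z \sqrt{10}$ ($W{\left(z,v \right)} = \sqrt{10} z = z \sqrt{10}$)
$T{\left(-45,44 \right)} + W{\left(-92,O \right)} = 0 - 92 \sqrt{10} = - 92 \sqrt{10}$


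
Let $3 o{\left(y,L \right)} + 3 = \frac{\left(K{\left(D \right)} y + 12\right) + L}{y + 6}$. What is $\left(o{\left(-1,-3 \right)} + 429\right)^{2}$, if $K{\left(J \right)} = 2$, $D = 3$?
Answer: $\frac{41306329}{225} \approx 1.8358 \cdot 10^{5}$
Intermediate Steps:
$o{\left(y,L \right)} = -1 + \frac{12 + L + 2 y}{3 \left(6 + y\right)}$ ($o{\left(y,L \right)} = -1 + \frac{\left(\left(2 y + 12\right) + L\right) \frac{1}{y + 6}}{3} = -1 + \frac{\left(\left(12 + 2 y\right) + L\right) \frac{1}{6 + y}}{3} = -1 + \frac{\left(12 + L + 2 y\right) \frac{1}{6 + y}}{3} = -1 + \frac{\frac{1}{6 + y} \left(12 + L + 2 y\right)}{3} = -1 + \frac{12 + L + 2 y}{3 \left(6 + y\right)}$)
$\left(o{\left(-1,-3 \right)} + 429\right)^{2} = \left(\frac{-6 - 3 - -1}{3 \left(6 - 1\right)} + 429\right)^{2} = \left(\frac{-6 - 3 + 1}{3 \cdot 5} + 429\right)^{2} = \left(\frac{1}{3} \cdot \frac{1}{5} \left(-8\right) + 429\right)^{2} = \left(- \frac{8}{15} + 429\right)^{2} = \left(\frac{6427}{15}\right)^{2} = \frac{41306329}{225}$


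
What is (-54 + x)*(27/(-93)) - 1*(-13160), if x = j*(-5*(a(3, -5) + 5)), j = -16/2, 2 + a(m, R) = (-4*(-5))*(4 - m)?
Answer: 400166/31 ≈ 12909.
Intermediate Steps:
a(m, R) = 78 - 20*m (a(m, R) = -2 + (-4*(-5))*(4 - m) = -2 + 20*(4 - m) = -2 + (80 - 20*m) = 78 - 20*m)
j = -8 (j = -16*½ = -8)
x = 920 (x = -(-40)*((78 - 20*3) + 5) = -(-40)*((78 - 60) + 5) = -(-40)*(18 + 5) = -(-40)*23 = -8*(-115) = 920)
(-54 + x)*(27/(-93)) - 1*(-13160) = (-54 + 920)*(27/(-93)) - 1*(-13160) = 866*(27*(-1/93)) + 13160 = 866*(-9/31) + 13160 = -7794/31 + 13160 = 400166/31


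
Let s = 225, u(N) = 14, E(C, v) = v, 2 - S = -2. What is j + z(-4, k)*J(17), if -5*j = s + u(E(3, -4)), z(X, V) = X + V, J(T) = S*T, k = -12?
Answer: -5679/5 ≈ -1135.8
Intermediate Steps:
S = 4 (S = 2 - 1*(-2) = 2 + 2 = 4)
J(T) = 4*T
z(X, V) = V + X
j = -239/5 (j = -(225 + 14)/5 = -⅕*239 = -239/5 ≈ -47.800)
j + z(-4, k)*J(17) = -239/5 + (-12 - 4)*(4*17) = -239/5 - 16*68 = -239/5 - 1088 = -5679/5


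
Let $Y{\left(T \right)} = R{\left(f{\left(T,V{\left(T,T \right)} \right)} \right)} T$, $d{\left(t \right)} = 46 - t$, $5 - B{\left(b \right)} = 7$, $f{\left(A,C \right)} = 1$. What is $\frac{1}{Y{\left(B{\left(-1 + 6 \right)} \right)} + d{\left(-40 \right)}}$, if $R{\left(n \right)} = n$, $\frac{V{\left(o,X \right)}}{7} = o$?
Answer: $\frac{1}{84} \approx 0.011905$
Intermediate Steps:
$V{\left(o,X \right)} = 7 o$
$B{\left(b \right)} = -2$ ($B{\left(b \right)} = 5 - 7 = -2$)
$Y{\left(T \right)} = T$ ($Y{\left(T \right)} = 1 T = T$)
$\frac{1}{Y{\left(B{\left(-1 + 6 \right)} \right)} + d{\left(-40 \right)}} = \frac{1}{-2 + \left(46 - -40\right)} = \frac{1}{-2 + \left(46 + 40\right)} = \frac{1}{-2 + 86} = \frac{1}{84}$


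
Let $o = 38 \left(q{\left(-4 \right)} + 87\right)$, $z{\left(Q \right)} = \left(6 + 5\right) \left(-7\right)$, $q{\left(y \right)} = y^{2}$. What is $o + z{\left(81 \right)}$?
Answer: $3837$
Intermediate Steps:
$z{\left(Q \right)} = -77$ ($z{\left(Q \right)} = 11 \left(-7\right) = -77$)
$o = 3914$ ($o = 38 \left(\left(-4\right)^{2} + 87\right) = 38 \left(16 + 87\right) = 38 \cdot 103 = 3914$)
$o + z{\left(81 \right)} = 3914 - 77 = 3837$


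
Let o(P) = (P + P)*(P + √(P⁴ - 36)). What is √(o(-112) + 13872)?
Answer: 4*√(2435 - 140*√1573519) ≈ 1664.6*I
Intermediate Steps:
o(P) = 2*P*(P + √(-36 + P⁴)) (o(P) = (2*P)*(P + √(-36 + P⁴)) = 2*P*(P + √(-36 + P⁴)))
√(o(-112) + 13872) = √(2*(-112)*(-112 + √(-36 + (-112)⁴)) + 13872) = √(2*(-112)*(-112 + √(-36 + 157351936)) + 13872) = √(2*(-112)*(-112 + √157351900) + 13872) = √(2*(-112)*(-112 + 10*√1573519) + 13872) = √((25088 - 2240*√1573519) + 13872) = √(38960 - 2240*√1573519)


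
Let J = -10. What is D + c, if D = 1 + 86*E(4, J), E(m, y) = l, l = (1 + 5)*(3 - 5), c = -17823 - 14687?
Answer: -33541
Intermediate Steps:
c = -32510
l = -12 (l = 6*(-2) = -12)
E(m, y) = -12
D = -1031 (D = 1 + 86*(-12) = 1 - 1032 = -1031)
D + c = -1031 - 32510 = -33541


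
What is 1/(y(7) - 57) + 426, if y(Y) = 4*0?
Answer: 24281/57 ≈ 425.98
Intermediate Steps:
y(Y) = 0
1/(y(7) - 57) + 426 = 1/(0 - 57) + 426 = 1/(-57) + 426 = -1/57 + 426 = 24281/57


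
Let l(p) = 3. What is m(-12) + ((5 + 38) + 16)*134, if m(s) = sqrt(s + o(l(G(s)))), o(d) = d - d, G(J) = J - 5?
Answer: 7906 + 2*I*sqrt(3) ≈ 7906.0 + 3.4641*I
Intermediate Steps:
G(J) = -5 + J
o(d) = 0
m(s) = sqrt(s) (m(s) = sqrt(s + 0) = sqrt(s))
m(-12) + ((5 + 38) + 16)*134 = sqrt(-12) + ((5 + 38) + 16)*134 = 2*I*sqrt(3) + (43 + 16)*134 = 2*I*sqrt(3) + 59*134 = 2*I*sqrt(3) + 7906 = 7906 + 2*I*sqrt(3)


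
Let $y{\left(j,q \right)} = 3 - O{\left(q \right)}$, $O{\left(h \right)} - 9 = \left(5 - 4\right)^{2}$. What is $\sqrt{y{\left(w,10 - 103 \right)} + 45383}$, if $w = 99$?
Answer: $8 \sqrt{709} \approx 213.02$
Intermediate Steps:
$O{\left(h \right)} = 10$ ($O{\left(h \right)} = 9 + \left(5 - 4\right)^{2} = 9 + 1^{2} = 9 + 1 = 10$)
$y{\left(j,q \right)} = -7$ ($y{\left(j,q \right)} = 3 - 10 = -7$)
$\sqrt{y{\left(w,10 - 103 \right)} + 45383} = \sqrt{-7 + 45383} = \sqrt{45376} = 8 \sqrt{709}$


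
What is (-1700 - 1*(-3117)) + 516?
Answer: 1933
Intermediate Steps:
(-1700 - 1*(-3117)) + 516 = (-1700 + 3117) + 516 = 1417 + 516 = 1933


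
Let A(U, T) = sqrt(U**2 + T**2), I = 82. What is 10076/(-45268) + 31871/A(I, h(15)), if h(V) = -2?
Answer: -2519/11317 + 1099*sqrt(2)/4 ≈ 388.33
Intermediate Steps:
A(U, T) = sqrt(T**2 + U**2)
10076/(-45268) + 31871/A(I, h(15)) = 10076/(-45268) + 31871/(sqrt((-2)**2 + 82**2)) = 10076*(-1/45268) + 31871/(sqrt(4 + 6724)) = -2519/11317 + 31871/(sqrt(6728)) = -2519/11317 + 31871/((58*sqrt(2))) = -2519/11317 + 31871*(sqrt(2)/116) = -2519/11317 + 1099*sqrt(2)/4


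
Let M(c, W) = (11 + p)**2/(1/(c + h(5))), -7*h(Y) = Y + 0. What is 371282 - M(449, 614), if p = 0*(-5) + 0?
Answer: 2219276/7 ≈ 3.1704e+5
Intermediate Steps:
p = 0 (p = 0 + 0 = 0)
h(Y) = -Y/7 (h(Y) = -(Y + 0)/7 = -Y/7)
M(c, W) = -605/7 + 121*c (M(c, W) = (11 + 0)**2/(1/(c - 1/7*5)) = 11**2/(1/(c - 5/7)) = 121/(1/(-5/7 + c)) = 121*(-5/7 + c) = -605/7 + 121*c)
371282 - M(449, 614) = 371282 - (-605/7 + 121*449) = 371282 - (-605/7 + 54329) = 371282 - 1*379698/7 = 371282 - 379698/7 = 2219276/7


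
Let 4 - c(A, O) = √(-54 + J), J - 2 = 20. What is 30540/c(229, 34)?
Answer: 2545 + 2545*I*√2 ≈ 2545.0 + 3599.2*I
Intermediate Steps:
J = 22 (J = 2 + 20 = 22)
c(A, O) = 4 - 4*I*√2 (c(A, O) = 4 - √(-54 + 22) = 4 - √(-32) = 4 - 4*I*√2)
30540/c(229, 34) = 30540/(4 - 4*I*√2)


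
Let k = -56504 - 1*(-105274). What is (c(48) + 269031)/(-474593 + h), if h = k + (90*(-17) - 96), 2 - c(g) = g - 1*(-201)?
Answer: -268784/427449 ≈ -0.62881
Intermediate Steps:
k = 48770 (k = -56504 + 105274 = 48770)
c(g) = -199 - g (c(g) = 2 - (g - 1*(-201)) = 2 - (g + 201) = 2 - (201 + g) = 2 + (-201 - g) = -199 - g)
h = 47144 (h = 48770 + (90*(-17) - 96) = 48770 + (-1530 - 96) = 48770 - 1626 = 47144)
(c(48) + 269031)/(-474593 + h) = ((-199 - 1*48) + 269031)/(-474593 + 47144) = ((-199 - 48) + 269031)/(-427449) = (-247 + 269031)*(-1/427449) = 268784*(-1/427449) = -268784/427449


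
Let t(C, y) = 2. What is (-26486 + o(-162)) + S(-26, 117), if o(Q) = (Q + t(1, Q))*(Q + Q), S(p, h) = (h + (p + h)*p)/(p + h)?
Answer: 177305/7 ≈ 25329.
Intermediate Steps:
S(p, h) = (h + p*(h + p))/(h + p) (S(p, h) = (h + (h + p)*p)/(h + p) = (h + p*(h + p))/(h + p))
o(Q) = 2*Q*(2 + Q) (o(Q) = (Q + 2)*(Q + Q) = (2 + Q)*(2*Q) = 2*Q*(2 + Q))
(-26486 + o(-162)) + S(-26, 117) = (-26486 + 2*(-162)*(2 - 162)) + (117 + (-26)² + 117*(-26))/(117 - 26) = (-26486 + 2*(-162)*(-160)) + (117 + 676 - 3042)/91 = (-26486 + 51840) + (1/91)*(-2249) = 25354 - 173/7 = 177305/7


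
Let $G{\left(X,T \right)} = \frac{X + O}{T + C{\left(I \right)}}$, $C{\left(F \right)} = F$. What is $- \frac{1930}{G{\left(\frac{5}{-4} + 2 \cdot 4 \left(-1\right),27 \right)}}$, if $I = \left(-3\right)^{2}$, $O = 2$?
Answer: $\frac{277920}{29} \approx 9583.5$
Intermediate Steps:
$I = 9$
$G{\left(X,T \right)} = \frac{2 + X}{9 + T}$ ($G{\left(X,T \right)} = \frac{X + 2}{T + 9} = \frac{2 + X}{9 + T}$)
$- \frac{1930}{G{\left(\frac{5}{-4} + 2 \cdot 4 \left(-1\right),27 \right)}} = - \frac{1930}{\frac{1}{9 + 27} \left(2 + \left(\frac{5}{-4} + 2 \cdot 4 \left(-1\right)\right)\right)} = - \frac{1930}{\frac{1}{36} \left(2 + \left(5 \left(- \frac{1}{4}\right) + 2 \left(-4\right)\right)\right)} = - \frac{1930}{\frac{1}{36} \left(2 - \frac{37}{4}\right)} = - \frac{1930}{\frac{1}{36} \left(- \frac{29}{4}\right)} = - \frac{1930}{- \frac{29}{144}} = \left(-1930\right) \left(- \frac{144}{29}\right) = \frac{277920}{29}$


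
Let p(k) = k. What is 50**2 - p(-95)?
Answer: 2595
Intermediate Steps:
50**2 - p(-95) = 50**2 - 1*(-95) = 2500 + 95 = 2595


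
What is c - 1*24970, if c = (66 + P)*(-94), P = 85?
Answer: -39164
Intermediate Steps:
c = -14194 (c = (66 + 85)*(-94) = 151*(-94) = -14194)
c - 1*24970 = -14194 - 1*24970 = -14194 - 24970 = -39164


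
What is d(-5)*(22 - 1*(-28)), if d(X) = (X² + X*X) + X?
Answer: 2250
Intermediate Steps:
d(X) = X + 2*X² (d(X) = (X² + X²) + X = 2*X² + X = X + 2*X²)
d(-5)*(22 - 1*(-28)) = (-5*(1 + 2*(-5)))*(22 - 1*(-28)) = (-5*(1 - 10))*(22 + 28) = -5*(-9)*50 = 45*50 = 2250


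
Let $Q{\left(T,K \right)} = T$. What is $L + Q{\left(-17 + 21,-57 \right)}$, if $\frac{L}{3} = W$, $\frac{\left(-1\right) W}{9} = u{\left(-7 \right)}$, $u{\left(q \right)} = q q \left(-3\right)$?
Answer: $3973$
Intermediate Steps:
$u{\left(q \right)} = - 3 q^{2}$ ($u{\left(q \right)} = q^{2} \left(-3\right) = - 3 q^{2}$)
$W = 1323$ ($W = - 9 \left(- 3 \left(-7\right)^{2}\right) = - 9 \left(\left(-3\right) 49\right) = \left(-9\right) \left(-147\right) = 1323$)
$L = 3969$ ($L = 3 \cdot 1323 = 3969$)
$L + Q{\left(-17 + 21,-57 \right)} = 3969 + \left(-17 + 21\right) = 3969 + 4 = 3973$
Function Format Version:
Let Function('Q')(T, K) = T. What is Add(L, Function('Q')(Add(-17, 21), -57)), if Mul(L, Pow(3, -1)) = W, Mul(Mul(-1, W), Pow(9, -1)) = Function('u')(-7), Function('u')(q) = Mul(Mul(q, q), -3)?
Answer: 3973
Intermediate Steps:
Function('u')(q) = Mul(-3, Pow(q, 2)) (Function('u')(q) = Mul(Pow(q, 2), -3) = Mul(-3, Pow(q, 2)))
W = 1323 (W = Mul(-9, Mul(-3, Pow(-7, 2))) = Mul(-9, Mul(-3, 49)) = Mul(-9, -147) = 1323)
L = 3969 (L = Mul(3, 1323) = 3969)
Add(L, Function('Q')(Add(-17, 21), -57)) = Add(3969, Add(-17, 21)) = Add(3969, 4) = 3973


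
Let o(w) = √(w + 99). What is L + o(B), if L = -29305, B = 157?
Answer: -29289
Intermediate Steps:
o(w) = √(99 + w)
L + o(B) = -29305 + √(99 + 157) = -29305 + √256 = -29305 + 16 = -29289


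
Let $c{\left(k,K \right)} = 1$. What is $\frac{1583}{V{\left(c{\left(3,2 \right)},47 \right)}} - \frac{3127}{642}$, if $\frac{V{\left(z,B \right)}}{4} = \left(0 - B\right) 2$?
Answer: $- \frac{1096019}{120696} \approx -9.0808$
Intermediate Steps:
$V{\left(z,B \right)} = - 8 B$ ($V{\left(z,B \right)} = 4 \left(0 - B\right) 2 = 4 - B 2 = 4 \left(- 2 B\right) = - 8 B$)
$\frac{1583}{V{\left(c{\left(3,2 \right)},47 \right)}} - \frac{3127}{642} = \frac{1583}{\left(-8\right) 47} - \frac{3127}{642} = \frac{1583}{-376} - \frac{3127}{642} = 1583 \left(- \frac{1}{376}\right) - \frac{3127}{642} = - \frac{1583}{376} - \frac{3127}{642} = - \frac{1096019}{120696}$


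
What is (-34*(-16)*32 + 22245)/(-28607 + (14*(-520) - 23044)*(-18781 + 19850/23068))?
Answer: 228678851/3284077799329 ≈ 6.9633e-5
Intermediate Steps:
(-34*(-16)*32 + 22245)/(-28607 + (14*(-520) - 23044)*(-18781 + 19850/23068)) = (544*32 + 22245)/(-28607 + (-7280 - 23044)*(-18781 + 19850*(1/23068))) = (17408 + 22245)/(-28607 - 30324*(-18781 + 9925/11534)) = 39653/(-28607 - 30324*(-216610129/11534)) = 39653/(-28607 + 3284242775898/5767) = 39653/(3284077799329/5767) = 39653*(5767/3284077799329) = 228678851/3284077799329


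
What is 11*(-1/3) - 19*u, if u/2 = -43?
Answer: 4891/3 ≈ 1630.3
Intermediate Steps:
u = -86 (u = 2*(-43) = -86)
11*(-1/3) - 19*u = 11*(-1/3) - 19*(-86) = 11*(-1*1/3) + 1634 = 11*(-1/3) + 1634 = -11/3 + 1634 = 4891/3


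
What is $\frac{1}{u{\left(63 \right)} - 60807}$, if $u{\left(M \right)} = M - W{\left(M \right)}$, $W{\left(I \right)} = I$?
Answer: $- \frac{1}{60807} \approx -1.6445 \cdot 10^{-5}$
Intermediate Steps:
$u{\left(M \right)} = 0$ ($u{\left(M \right)} = M - M = 0$)
$\frac{1}{u{\left(63 \right)} - 60807} = \frac{1}{0 - 60807} = \frac{1}{-60807} = - \frac{1}{60807}$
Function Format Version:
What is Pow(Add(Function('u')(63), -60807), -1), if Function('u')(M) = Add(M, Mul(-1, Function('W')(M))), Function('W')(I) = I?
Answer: Rational(-1, 60807) ≈ -1.6445e-5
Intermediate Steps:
Function('u')(M) = 0 (Function('u')(M) = Add(M, Mul(-1, M)) = 0)
Pow(Add(Function('u')(63), -60807), -1) = Pow(Add(0, -60807), -1) = Pow(-60807, -1) = Rational(-1, 60807)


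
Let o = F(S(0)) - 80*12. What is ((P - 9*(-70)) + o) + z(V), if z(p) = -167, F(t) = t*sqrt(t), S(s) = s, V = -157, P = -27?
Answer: -524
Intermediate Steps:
F(t) = t**(3/2)
o = -960 (o = 0**(3/2) - 80*12 = 0 - 960 = -960)
((P - 9*(-70)) + o) + z(V) = ((-27 - 9*(-70)) - 960) - 167 = ((-27 + 630) - 960) - 167 = (603 - 960) - 167 = -357 - 167 = -524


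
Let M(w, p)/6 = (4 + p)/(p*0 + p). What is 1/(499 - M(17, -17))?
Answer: 17/8405 ≈ 0.0020226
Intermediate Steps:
M(w, p) = 6*(4 + p)/p (M(w, p) = 6*((4 + p)/(p*0 + p)) = 6*((4 + p)/(0 + p)) = 6*((4 + p)/p) = 6*(4 + p)/p)
1/(499 - M(17, -17)) = 1/(499 - (6 + 24/(-17))) = 1/(499 - (6 + 24*(-1/17))) = 1/(499 - (6 - 24/17)) = 1/(499 - 1*78/17) = 1/(499 - 78/17) = 1/(8405/17) = 17/8405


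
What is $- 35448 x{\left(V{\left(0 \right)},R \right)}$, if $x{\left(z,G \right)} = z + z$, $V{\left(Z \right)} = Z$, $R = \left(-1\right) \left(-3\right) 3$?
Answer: $0$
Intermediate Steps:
$R = 9$ ($R = 3 \cdot 3 = 9$)
$x{\left(z,G \right)} = 2 z$
$- 35448 x{\left(V{\left(0 \right)},R \right)} = - 35448 \cdot 2 \cdot 0 = \left(-35448\right) 0 = 0$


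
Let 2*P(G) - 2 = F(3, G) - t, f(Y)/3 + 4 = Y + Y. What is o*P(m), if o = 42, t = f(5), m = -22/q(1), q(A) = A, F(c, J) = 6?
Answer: -210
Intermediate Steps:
f(Y) = -12 + 6*Y (f(Y) = -12 + 3*(Y + Y) = -12 + 3*(2*Y) = -12 + 6*Y)
m = -22 (m = -22/1 = -22*1 = -22)
t = 18 (t = -12 + 6*5 = -12 + 30 = 18)
P(G) = -5 (P(G) = 1 + (6 - 1*18)/2 = 1 + (6 - 18)/2 = 1 + (½)*(-12) = 1 - 6 = -5)
o*P(m) = 42*(-5) = -210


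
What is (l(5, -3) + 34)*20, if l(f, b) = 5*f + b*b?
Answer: 1360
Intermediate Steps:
l(f, b) = b**2 + 5*f (l(f, b) = 5*f + b**2 = b**2 + 5*f)
(l(5, -3) + 34)*20 = (((-3)**2 + 5*5) + 34)*20 = ((9 + 25) + 34)*20 = (34 + 34)*20 = 68*20 = 1360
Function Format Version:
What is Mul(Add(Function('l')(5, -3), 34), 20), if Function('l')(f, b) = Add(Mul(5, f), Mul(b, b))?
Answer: 1360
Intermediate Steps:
Function('l')(f, b) = Add(Pow(b, 2), Mul(5, f)) (Function('l')(f, b) = Add(Mul(5, f), Pow(b, 2)) = Add(Pow(b, 2), Mul(5, f)))
Mul(Add(Function('l')(5, -3), 34), 20) = Mul(Add(Add(Pow(-3, 2), Mul(5, 5)), 34), 20) = Mul(Add(Add(9, 25), 34), 20) = Mul(Add(34, 34), 20) = Mul(68, 20) = 1360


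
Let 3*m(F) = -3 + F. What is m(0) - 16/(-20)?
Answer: -⅕ ≈ -0.20000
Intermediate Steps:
m(F) = -1 + F/3 (m(F) = (-3 + F)/3 = -1 + F/3)
m(0) - 16/(-20) = (-1 + (⅓)*0) - 16/(-20) = (-1 + 0) - 1/20*(-16) = -1 + ⅘ = -⅕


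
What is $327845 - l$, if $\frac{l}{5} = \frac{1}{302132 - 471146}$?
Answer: $\frac{55410394835}{169014} \approx 3.2785 \cdot 10^{5}$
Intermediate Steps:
$l = - \frac{5}{169014}$ ($l = \frac{5}{302132 - 471146} = \frac{5}{-169014} = 5 \left(- \frac{1}{169014}\right) = - \frac{5}{169014} \approx -2.9583 \cdot 10^{-5}$)
$327845 - l = 327845 - - \frac{5}{169014} = 327845 + \frac{5}{169014} = \frac{55410394835}{169014}$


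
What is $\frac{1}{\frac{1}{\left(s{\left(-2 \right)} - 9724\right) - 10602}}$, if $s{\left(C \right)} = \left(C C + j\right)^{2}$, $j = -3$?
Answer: $-20325$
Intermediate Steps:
$s{\left(C \right)} = \left(-3 + C^{2}\right)^{2}$ ($s{\left(C \right)} = \left(C C - 3\right)^{2} = \left(C^{2} - 3\right)^{2} = \left(-3 + C^{2}\right)^{2}$)
$\frac{1}{\frac{1}{\left(s{\left(-2 \right)} - 9724\right) - 10602}} = \frac{1}{\frac{1}{\left(\left(-3 + \left(-2\right)^{2}\right)^{2} - 9724\right) - 10602}} = \frac{1}{\frac{1}{\left(\left(-3 + 4\right)^{2} - 9724\right) - 10602}} = \frac{1}{\frac{1}{\left(1^{2} - 9724\right) - 10602}} = \frac{1}{\frac{1}{\left(1 - 9724\right) - 10602}} = \frac{1}{\frac{1}{-9723 - 10602}} = \frac{1}{\frac{1}{-20325}} = \frac{1}{- \frac{1}{20325}} = -20325$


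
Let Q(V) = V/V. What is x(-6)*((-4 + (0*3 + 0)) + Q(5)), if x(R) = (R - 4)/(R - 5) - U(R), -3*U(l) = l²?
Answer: -426/11 ≈ -38.727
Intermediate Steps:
U(l) = -l²/3
Q(V) = 1
x(R) = R²/3 + (-4 + R)/(-5 + R) (x(R) = (R - 4)/(R - 5) - (-1)*R²/3 = (-4 + R)/(-5 + R) + R²/3 = R²/3 + (-4 + R)/(-5 + R))
x(-6)*((-4 + (0*3 + 0)) + Q(5)) = ((-12 + (-6)³ - 5*(-6)² + 3*(-6))/(3*(-5 - 6)))*((-4 + (0*3 + 0)) + 1) = ((⅓)*(-12 - 216 - 5*36 - 18)/(-11))*((-4 + (0 + 0)) + 1) = ((⅓)*(-1/11)*(-12 - 216 - 180 - 18))*((-4 + 0) + 1) = ((⅓)*(-1/11)*(-426))*(-4 + 1) = (142/11)*(-3) = -426/11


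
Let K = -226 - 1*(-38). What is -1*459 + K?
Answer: -647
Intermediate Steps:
K = -188 (K = -226 + 38 = -188)
-1*459 + K = -1*459 - 188 = -459 - 188 = -647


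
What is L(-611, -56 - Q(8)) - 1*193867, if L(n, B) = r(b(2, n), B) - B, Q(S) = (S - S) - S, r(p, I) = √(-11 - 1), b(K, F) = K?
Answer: -193819 + 2*I*√3 ≈ -1.9382e+5 + 3.4641*I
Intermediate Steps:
r(p, I) = 2*I*√3 (r(p, I) = √(-12) = 2*I*√3)
Q(S) = -S (Q(S) = 0 - S = -S)
L(n, B) = -B + 2*I*√3 (L(n, B) = 2*I*√3 - B = -B + 2*I*√3)
L(-611, -56 - Q(8)) - 1*193867 = (-(-56 - (-1)*8) + 2*I*√3) - 1*193867 = (-(-56 - 1*(-8)) + 2*I*√3) - 193867 = (-(-56 + 8) + 2*I*√3) - 193867 = (-1*(-48) + 2*I*√3) - 193867 = (48 + 2*I*√3) - 193867 = -193819 + 2*I*√3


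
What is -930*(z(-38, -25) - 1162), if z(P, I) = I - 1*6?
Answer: 1109490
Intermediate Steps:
z(P, I) = -6 + I (z(P, I) = I - 6 = -6 + I)
-930*(z(-38, -25) - 1162) = -930*((-6 - 25) - 1162) = -930*(-31 - 1162) = -930*(-1193) = 1109490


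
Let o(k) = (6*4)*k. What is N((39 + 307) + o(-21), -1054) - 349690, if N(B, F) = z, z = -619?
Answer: -350309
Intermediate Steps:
o(k) = 24*k
N(B, F) = -619
N((39 + 307) + o(-21), -1054) - 349690 = -619 - 349690 = -350309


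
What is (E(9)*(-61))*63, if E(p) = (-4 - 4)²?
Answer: -245952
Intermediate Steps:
E(p) = 64 (E(p) = (-8)² = 64)
(E(9)*(-61))*63 = (64*(-61))*63 = -3904*63 = -245952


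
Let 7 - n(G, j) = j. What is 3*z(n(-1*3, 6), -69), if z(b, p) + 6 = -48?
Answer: -162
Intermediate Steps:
n(G, j) = 7 - j
z(b, p) = -54 (z(b, p) = -6 - 48 = -54)
3*z(n(-1*3, 6), -69) = 3*(-54) = -162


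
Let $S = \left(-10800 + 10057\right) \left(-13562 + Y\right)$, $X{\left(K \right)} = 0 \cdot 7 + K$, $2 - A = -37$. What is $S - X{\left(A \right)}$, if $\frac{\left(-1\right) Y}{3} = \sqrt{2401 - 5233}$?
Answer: $10076527 + 8916 i \sqrt{177} \approx 1.0077 \cdot 10^{7} + 1.1862 \cdot 10^{5} i$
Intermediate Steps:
$A = 39$ ($A = 2 - -37 = 2 + 37 = 39$)
$X{\left(K \right)} = K$ ($X{\left(K \right)} = 0 + K = K$)
$Y = - 12 i \sqrt{177}$ ($Y = - 3 \sqrt{2401 - 5233} = - 3 \sqrt{-2832} = - 3 \cdot 4 i \sqrt{177} = - 12 i \sqrt{177} \approx - 159.65 i$)
$S = 10076566 + 8916 i \sqrt{177}$ ($S = \left(-10800 + 10057\right) \left(-13562 - 12 i \sqrt{177}\right) = - 743 \left(-13562 - 12 i \sqrt{177}\right) = 10076566 + 8916 i \sqrt{177} \approx 1.0077 \cdot 10^{7} + 1.1862 \cdot 10^{5} i$)
$S - X{\left(A \right)} = \left(10076566 + 8916 i \sqrt{177}\right) - 39 = 10076527 + 8916 i \sqrt{177}$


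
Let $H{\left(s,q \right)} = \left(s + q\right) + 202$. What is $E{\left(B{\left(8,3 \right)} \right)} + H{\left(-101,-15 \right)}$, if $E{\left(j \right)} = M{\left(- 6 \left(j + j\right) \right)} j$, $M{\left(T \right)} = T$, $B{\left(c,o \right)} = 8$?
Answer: $-682$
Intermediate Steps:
$H{\left(s,q \right)} = 202 + q + s$ ($H{\left(s,q \right)} = \left(q + s\right) + 202 = 202 + q + s$)
$E{\left(j \right)} = - 12 j^{2}$ ($E{\left(j \right)} = - 6 \left(j + j\right) j = - 6 \cdot 2 j j = - 12 j j = - 12 j^{2}$)
$E{\left(B{\left(8,3 \right)} \right)} + H{\left(-101,-15 \right)} = - 12 \cdot 8^{2} - -86 = \left(-12\right) 64 + 86 = -768 + 86 = -682$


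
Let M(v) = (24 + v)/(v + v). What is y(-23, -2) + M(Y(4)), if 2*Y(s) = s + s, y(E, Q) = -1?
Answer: 5/2 ≈ 2.5000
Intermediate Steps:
Y(s) = s (Y(s) = (s + s)/2 = (2*s)/2 = s)
M(v) = (24 + v)/(2*v) (M(v) = (24 + v)/((2*v)) = (24 + v)*(1/(2*v)) = (24 + v)/(2*v))
y(-23, -2) + M(Y(4)) = -1 + (1/2)*(24 + 4)/4 = -1 + (1/2)*(1/4)*28 = -1 + 7/2 = 5/2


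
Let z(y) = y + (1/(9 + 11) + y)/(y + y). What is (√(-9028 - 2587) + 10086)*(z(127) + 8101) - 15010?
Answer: 210763213183/2540 + 41800781*I*√11615/5080 ≈ 8.2978e+7 + 8.8681e+5*I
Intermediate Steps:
z(y) = y + (1/20 + y)/(2*y) (z(y) = y + (1/20 + y)/((2*y)) = y + (1/20 + y)*(1/(2*y)) = y + (1/20 + y)/(2*y))
(√(-9028 - 2587) + 10086)*(z(127) + 8101) - 15010 = (√(-9028 - 2587) + 10086)*((½ + 127 + (1/40)/127) + 8101) - 15010 = (√(-11615) + 10086)*((½ + 127 + (1/40)*(1/127)) + 8101) - 15010 = (I*√11615 + 10086)*((½ + 127 + 1/5080) + 8101) - 15010 = (10086 + I*√11615)*(647701/5080 + 8101) - 15010 = (10086 + I*√11615)*(41800781/5080) - 15010 = (210801338583/2540 + 41800781*I*√11615/5080) - 15010 = 210763213183/2540 + 41800781*I*√11615/5080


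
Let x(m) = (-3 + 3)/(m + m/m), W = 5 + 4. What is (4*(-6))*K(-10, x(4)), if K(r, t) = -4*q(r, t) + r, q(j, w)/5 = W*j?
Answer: -42960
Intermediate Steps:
W = 9
q(j, w) = 45*j (q(j, w) = 5*(9*j) = 45*j)
x(m) = 0 (x(m) = 0/(m + 1) = 0/(1 + m) = 0)
K(r, t) = -179*r (K(r, t) = -180*r + r = -179*r)
(4*(-6))*K(-10, x(4)) = (4*(-6))*(-179*(-10)) = -24*1790 = -42960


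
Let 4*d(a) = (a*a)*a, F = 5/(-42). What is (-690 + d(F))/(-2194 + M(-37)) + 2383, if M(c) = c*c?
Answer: 116565021241/48898080 ≈ 2383.8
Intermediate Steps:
M(c) = c**2
F = -5/42 (F = 5*(-1/42) = -5/42 ≈ -0.11905)
d(a) = a**3/4 (d(a) = ((a*a)*a)/4 = (a**2*a)/4 = a**3/4)
(-690 + d(F))/(-2194 + M(-37)) + 2383 = (-690 + (-5/42)**3/4)/(-2194 + (-37)**2) + 2383 = (-690 + (1/4)*(-125/74088))/(-2194 + 1369) + 2383 = (-690 - 125/296352)/(-825) + 2383 = -204483005/296352*(-1/825) + 2383 = 40896601/48898080 + 2383 = 116565021241/48898080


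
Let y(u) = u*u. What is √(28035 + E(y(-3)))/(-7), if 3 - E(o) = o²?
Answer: -√27957/7 ≈ -23.886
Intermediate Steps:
y(u) = u²
E(o) = 3 - o²
√(28035 + E(y(-3)))/(-7) = √(28035 + (3 - ((-3)²)²))/(-7) = -√(28035 + (3 - 1*9²))/7 = -√(28035 + (3 - 1*81))/7 = -√(28035 + (3 - 81))/7 = -√(28035 - 78)/7 = -√27957/7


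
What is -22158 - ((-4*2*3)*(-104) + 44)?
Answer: -24698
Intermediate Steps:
-22158 - ((-4*2*3)*(-104) + 44) = -22158 - (-8*3*(-104) + 44) = -22158 - (-24*(-104) + 44) = -22158 - (2496 + 44) = -22158 - 1*2540 = -22158 - 2540 = -24698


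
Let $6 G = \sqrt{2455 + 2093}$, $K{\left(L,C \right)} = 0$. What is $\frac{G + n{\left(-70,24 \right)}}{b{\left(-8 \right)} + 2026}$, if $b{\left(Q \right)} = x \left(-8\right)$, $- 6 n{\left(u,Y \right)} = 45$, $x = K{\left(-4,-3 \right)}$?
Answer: $- \frac{15}{4052} + \frac{\sqrt{1137}}{6078} \approx 0.0018459$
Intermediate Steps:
$G = \frac{\sqrt{1137}}{3}$ ($G = \frac{\sqrt{2455 + 2093}}{6} = \frac{\sqrt{4548}}{6} = \frac{2 \sqrt{1137}}{6} = \frac{\sqrt{1137}}{3} \approx 11.24$)
$x = 0$
$n{\left(u,Y \right)} = - \frac{15}{2}$ ($n{\left(u,Y \right)} = \left(- \frac{1}{6}\right) 45 = - \frac{15}{2}$)
$b{\left(Q \right)} = 0$ ($b{\left(Q \right)} = 0 \left(-8\right) = 0$)
$\frac{G + n{\left(-70,24 \right)}}{b{\left(-8 \right)} + 2026} = \frac{\frac{\sqrt{1137}}{3} - \frac{15}{2}}{0 + 2026} = \frac{- \frac{15}{2} + \frac{\sqrt{1137}}{3}}{2026} = \left(- \frac{15}{2} + \frac{\sqrt{1137}}{3}\right) \frac{1}{2026} = - \frac{15}{4052} + \frac{\sqrt{1137}}{6078}$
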